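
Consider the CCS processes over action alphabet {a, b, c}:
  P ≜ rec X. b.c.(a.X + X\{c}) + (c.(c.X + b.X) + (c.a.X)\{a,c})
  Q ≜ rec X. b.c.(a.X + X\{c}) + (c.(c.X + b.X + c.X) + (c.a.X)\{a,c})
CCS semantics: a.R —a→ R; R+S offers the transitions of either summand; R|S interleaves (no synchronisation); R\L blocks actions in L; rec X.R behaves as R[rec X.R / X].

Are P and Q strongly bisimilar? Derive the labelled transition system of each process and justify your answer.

P's transition system — 5 states:
  u0 = rec X. b.c.(a.X + X\{c}) + (c.(c.X + b.X) + (c.a.X)\{a,c}) | =b=> u1, =c=> u2
  u1 = c.(a.(rec X. b.c.(a.X + X\{c}) + (c.(c.X + b.X) + (c.a.X)\{a,c})) + (rec X. b.c.(a.X + X\{c}) + (c.(c.X + b.X) + (c.a.X)\{a,c}))\{c}) | =c=> u3
  u2 = c.(rec X. b.c.(a.X + X\{c}) + (c.(c.X + b.X) + (c.a.X)\{a,c})) + b.(rec X. b.c.(a.X + X\{c}) + (c.(c.X + b.X) + (c.a.X)\{a,c})) | =b=> u0, =c=> u0
  u3 = a.(rec X. b.c.(a.X + X\{c}) + (c.(c.X + b.X) + (c.a.X)\{a,c})) + (rec X. b.c.(a.X + X\{c}) + (c.(c.X + b.X) + (c.a.X)\{a,c}))\{c} | =a=> u0, =b=> u4
  u4 = (c.(a.(rec X. b.c.(a.X + X\{c}) + (c.(c.X + b.X) + (c.a.X)\{a,c})) + (rec X. b.c.(a.X + X\{c}) + (c.(c.X + b.X) + (c.a.X)\{a,c}))\{c}))\{c} | ·
Q's transition system — 5 states:
  v0 = rec X. b.c.(a.X + X\{c}) + (c.(c.X + b.X + c.X) + (c.a.X)\{a,c}) | =b=> v1, =c=> v2
  v1 = c.(a.(rec X. b.c.(a.X + X\{c}) + (c.(c.X + b.X + c.X) + (c.a.X)\{a,c})) + (rec X. b.c.(a.X + X\{c}) + (c.(c.X + b.X + c.X) + (c.a.X)\{a,c}))\{c}) | =c=> v3
  v2 = c.(rec X. b.c.(a.X + X\{c}) + (c.(c.X + b.X + c.X) + (c.a.X)\{a,c})) + b.(rec X. b.c.(a.X + X\{c}) + (c.(c.X + b.X + c.X) + (c.a.X)\{a,c})) + c.(rec X. b.c.(a.X + X\{c}) + (c.(c.X + b.X + c.X) + (c.a.X)\{a,c})) | =b=> v0, =c=> v0
  v3 = a.(rec X. b.c.(a.X + X\{c}) + (c.(c.X + b.X + c.X) + (c.a.X)\{a,c})) + (rec X. b.c.(a.X + X\{c}) + (c.(c.X + b.X + c.X) + (c.a.X)\{a,c}))\{c} | =a=> v0, =b=> v4
  v4 = (c.(a.(rec X. b.c.(a.X + X\{c}) + (c.(c.X + b.X + c.X) + (c.a.X)\{a,c})) + (rec X. b.c.(a.X + X\{c}) + (c.(c.X + b.X + c.X) + (c.a.X)\{a,c}))\{c}))\{c} | ·
Bisimilarity quotient blocks:
  B0 = {u0, v0}
  B1 = {u2, v2}
  B2 = {u1, v1}
  B3 = {u3, v3}
  B4 = {u4, v4}
u0 ∈ B0, v0 ∈ B0 → same block

bisimilar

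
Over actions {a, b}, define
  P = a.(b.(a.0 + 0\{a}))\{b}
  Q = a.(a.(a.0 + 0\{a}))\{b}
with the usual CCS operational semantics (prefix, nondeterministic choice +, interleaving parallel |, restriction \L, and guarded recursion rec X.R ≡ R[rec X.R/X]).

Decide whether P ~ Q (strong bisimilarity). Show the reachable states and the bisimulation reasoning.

NO

P's transition system — 2 states:
  p0 = a.(b.(a.0 + 0\{a}))\{b} → ··a··> p1
  p1 = (b.(a.0 + 0\{a}))\{b} → stopped
Q's transition system — 4 states:
  q0 = a.(a.(a.0 + 0\{a}))\{b} → ··a··> q1
  q1 = (a.(a.0 + 0\{a}))\{b} → ··a··> q2
  q2 = (a.0 + 0\{a})\{b} → ··a··> q3
  q3 = 0\{b} → stopped
Bisimilarity quotient blocks:
  B0 = {p0, q2}
  B1 = {p1, q3}
  B2 = {q0}
  B3 = {q1}
p0 ∈ B0, q0 ∈ B2 → different blocks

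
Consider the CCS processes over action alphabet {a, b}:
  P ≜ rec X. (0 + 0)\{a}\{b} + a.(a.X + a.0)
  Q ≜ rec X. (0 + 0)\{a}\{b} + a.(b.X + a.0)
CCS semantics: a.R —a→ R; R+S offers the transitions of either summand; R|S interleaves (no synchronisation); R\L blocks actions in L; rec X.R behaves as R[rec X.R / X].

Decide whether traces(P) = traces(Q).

trace-distinct — witness ⟨aaa⟩

LTS(P): 3 reachable states
  s0 = rec X. (0 + 0)\{a}\{b} + a.(a.X + a.0) ⊢ --a--▸ s1
  s1 = a.(rec X. (0 + 0)\{a}\{b} + a.(a.X + a.0)) + a.0 ⊢ --a--▸ s0, --a--▸ s2
  s2 = 0 ⊢ deadlocked
LTS(Q): 3 reachable states
  t0 = rec X. (0 + 0)\{a}\{b} + a.(b.X + a.0) ⊢ --a--▸ t1
  t1 = b.(rec X. (0 + 0)\{a}\{b} + a.(b.X + a.0)) + a.0 ⊢ --a--▸ t2, --b--▸ t0
  t2 = 0 ⊢ deadlocked
Run σ = ⟨aaa⟩ on P: start {s0}
  after a @ step 1: {s1}
  after a @ step 2: {s0, s2}
  after a @ step 3: {s1}
  — P admits the full trace.
Run σ = ⟨aaa⟩ on Q: start {t0}
  after a @ step 1: {t1}
  after a @ step 2: {t2}
  after a @ step 3: no successor for Q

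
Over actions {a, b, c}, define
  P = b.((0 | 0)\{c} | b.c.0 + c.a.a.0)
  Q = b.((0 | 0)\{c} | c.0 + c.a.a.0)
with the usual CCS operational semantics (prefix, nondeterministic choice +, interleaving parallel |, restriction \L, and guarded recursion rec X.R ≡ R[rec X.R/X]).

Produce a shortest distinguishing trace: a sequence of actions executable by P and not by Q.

bb

LTS(P): 7 reachable states
  s0 = b.((0 | 0)\{c} | b.c.0 + c.a.a.0) :: ··b··> s1
  s1 = (0 | 0)\{c} | b.c.0 + c.a.a.0 :: ··b··> s2, ··c··> s3
  s2 = (0 | 0)\{c} | c.0 :: ··c··> s4
  s3 = a.a.0 :: ··a··> s5
  s4 = (0 | 0)\{c} | 0 :: ·
  s5 = a.0 :: ··a··> s6
  s6 = 0 :: ·
LTS(Q): 6 reachable states
  t0 = b.((0 | 0)\{c} | c.0 + c.a.a.0) :: ··b··> t1
  t1 = (0 | 0)\{c} | c.0 + c.a.a.0 :: ··c··> t2, ··c··> t3
  t2 = (0 | 0)\{c} | 0 :: ·
  t3 = a.a.0 :: ··a··> t4
  t4 = a.0 :: ··a··> t5
  t5 = 0 :: ·
Trace ⟨bb⟩ through P, begin at {s0}:
  after b @ step 1: {s1}
  after b @ step 2: {s2}
  ✓ P
Trace ⟨bb⟩ through Q, begin at {t0}:
  after b @ step 1: {t1}
  after b @ step 2: ∅  — Q cannot continue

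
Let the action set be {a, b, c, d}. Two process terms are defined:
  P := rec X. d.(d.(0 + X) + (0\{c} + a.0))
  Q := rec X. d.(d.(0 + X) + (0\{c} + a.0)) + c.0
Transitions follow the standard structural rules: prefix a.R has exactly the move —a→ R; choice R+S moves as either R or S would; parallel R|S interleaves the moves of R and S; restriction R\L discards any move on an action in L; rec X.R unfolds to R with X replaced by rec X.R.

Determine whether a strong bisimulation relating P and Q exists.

NO

P's transition system — 4 states:
  u0 = rec X. d.(d.(0 + X) + (0\{c} + a.0)) | —d→ u1
  u1 = d.(0 + (rec X. d.(d.(0 + X) + (0\{c} + a.0)))) + (0\{c} + a.0) | —a→ u2, —d→ u3
  u2 = 0 | ∅
  u3 = 0 + (rec X. d.(d.(0 + X) + (0\{c} + a.0))) | —d→ u1
Q's transition system — 4 states:
  v0 = rec X. d.(d.(0 + X) + (0\{c} + a.0)) + c.0 | —c→ v1, —d→ v2
  v1 = 0 | ∅
  v2 = d.(0 + (rec X. d.(d.(0 + X) + (0\{c} + a.0)) + c.0)) + (0\{c} + a.0) | —a→ v1, —d→ v3
  v3 = 0 + (rec X. d.(d.(0 + X) + (0\{c} + a.0)) + c.0) | —c→ v1, —d→ v2
Bisimilarity quotient blocks:
  B0 = {u0, u3}
  B1 = {u1}
  B2 = {u2, v1}
  B3 = {v0, v3}
  B4 = {v2}
u0 ∈ B0, v0 ∈ B3 → different blocks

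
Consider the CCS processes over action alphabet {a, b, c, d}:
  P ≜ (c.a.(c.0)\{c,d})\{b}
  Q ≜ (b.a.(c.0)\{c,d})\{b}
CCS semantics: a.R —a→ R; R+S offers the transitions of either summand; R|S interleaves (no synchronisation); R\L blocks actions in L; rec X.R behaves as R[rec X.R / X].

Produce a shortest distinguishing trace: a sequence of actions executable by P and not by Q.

P's transition system — 3 states:
  p0 = (c.a.(c.0)\{c,d})\{b} :: -c-> p1
  p1 = (a.(c.0)\{c,d})\{b} :: -a-> p2
  p2 = (c.0)\{c,d}\{b} :: stopped
Q's transition system — 1 states:
  q0 = (b.a.(c.0)\{c,d})\{b} :: stopped
Executing c from P (initial set {p0}):
  after c @ step 1: {p1}
  P completes σ.
Executing c from Q (initial set {q0}):
  after c @ step 1: ∅ (Q stuck)

c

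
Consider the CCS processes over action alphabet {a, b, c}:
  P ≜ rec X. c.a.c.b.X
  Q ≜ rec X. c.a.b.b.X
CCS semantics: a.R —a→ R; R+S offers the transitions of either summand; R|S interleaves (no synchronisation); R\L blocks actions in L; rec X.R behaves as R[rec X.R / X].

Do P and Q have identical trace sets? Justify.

LTS(P): 4 reachable states
  s0 = rec X. c.a.c.b.X ⊢ ··c··> s1
  s1 = a.c.b.(rec X. c.a.c.b.X) ⊢ ··a··> s2
  s2 = c.b.(rec X. c.a.c.b.X) ⊢ ··c··> s3
  s3 = b.(rec X. c.a.c.b.X) ⊢ ··b··> s0
LTS(Q): 4 reachable states
  t0 = rec X. c.a.b.b.X ⊢ ··c··> t1
  t1 = a.b.b.(rec X. c.a.b.b.X) ⊢ ··a··> t2
  t2 = b.b.(rec X. c.a.b.b.X) ⊢ ··b··> t3
  t3 = b.(rec X. c.a.b.b.X) ⊢ ··b··> t0
Trace ⟨cac⟩ through P, begin at {s0}:
  after c @ step 1: {s1}
  after a @ step 2: {s2}
  after c @ step 3: {s3}
  ✓ P
Trace ⟨cac⟩ through Q, begin at {t0}:
  after c @ step 1: {t1}
  after a @ step 2: {t2}
  after c @ step 3: ∅  — Q cannot continue

NO — witness ⟨cac⟩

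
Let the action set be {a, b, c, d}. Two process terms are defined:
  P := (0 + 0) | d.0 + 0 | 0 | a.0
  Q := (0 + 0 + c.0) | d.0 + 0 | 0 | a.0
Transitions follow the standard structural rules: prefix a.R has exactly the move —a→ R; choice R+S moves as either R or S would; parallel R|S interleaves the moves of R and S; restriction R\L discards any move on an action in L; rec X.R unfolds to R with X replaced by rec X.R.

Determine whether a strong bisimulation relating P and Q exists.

Reachable graph of P (3 states):
  p0 = (0 + 0) | d.0 + 0 | 0 | a.0 ⊢ —a→ p1, —d→ p2
  p1 = 0 | 0 | 0 ⊢ deadlocked
  p2 = (0 + 0) | 0 ⊢ deadlocked
Reachable graph of Q (5 states):
  q0 = (0 + 0 + c.0) | d.0 + 0 | 0 | a.0 ⊢ —a→ q1, —c→ q2, —d→ q3
  q1 = 0 | 0 | 0 ⊢ deadlocked
  q2 = 0 | d.0 ⊢ —d→ q4
  q3 = (0 + 0 + c.0) | 0 ⊢ —c→ q4
  q4 = 0 | 0 ⊢ deadlocked
Coarsest stable partition (strong bisimilarity classes):
  B0 = {p0}
  B1 = {p1, p2, q1, q4}
  B2 = {q0}
  B3 = {q3}
  B4 = {q2}
p0 ∈ B0, q0 ∈ B2 → different blocks

NO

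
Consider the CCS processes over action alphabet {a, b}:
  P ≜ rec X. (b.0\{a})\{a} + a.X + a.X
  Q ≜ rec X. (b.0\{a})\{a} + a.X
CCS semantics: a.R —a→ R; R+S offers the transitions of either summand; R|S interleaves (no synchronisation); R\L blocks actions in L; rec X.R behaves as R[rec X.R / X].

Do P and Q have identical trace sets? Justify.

trace-equivalent

P's transition system — 2 states:
  s0 = rec X. (b.0\{a})\{a} + a.X + a.X has moves —a→ s0, —b→ s1
  s1 = 0\{a}\{a} has moves ∅
Q's transition system — 2 states:
  t0 = rec X. (b.0\{a})\{a} + a.X has moves —a→ t0, —b→ t1
  t1 = 0\{a}\{a} has moves ∅
Bisimilarity quotient blocks:
  B0 = {s0, t0}
  B1 = {s1, t1}
s0 ∈ B0, t0 ∈ B0 → same block
Bisimilar ⇒ trace-equivalent.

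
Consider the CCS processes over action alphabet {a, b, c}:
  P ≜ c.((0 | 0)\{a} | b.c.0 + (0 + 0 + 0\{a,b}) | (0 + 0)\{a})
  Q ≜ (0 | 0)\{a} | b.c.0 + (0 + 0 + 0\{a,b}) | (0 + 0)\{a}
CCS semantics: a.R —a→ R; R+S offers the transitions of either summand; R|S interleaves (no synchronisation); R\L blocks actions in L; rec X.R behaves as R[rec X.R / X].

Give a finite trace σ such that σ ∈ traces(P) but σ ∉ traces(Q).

c

P's transition system — 4 states:
  m0 = c.((0 | 0)\{a} | b.c.0 + (0 + 0 + 0\{a,b}) | (0 + 0)\{a}) has moves —c→ m1
  m1 = (0 | 0)\{a} | b.c.0 + (0 + 0 + 0\{a,b}) | (0 + 0)\{a} has moves —b→ m2
  m2 = (0 | 0)\{a} | c.0 has moves —c→ m3
  m3 = (0 | 0)\{a} | 0 has moves ∅
Q's transition system — 3 states:
  n0 = (0 | 0)\{a} | b.c.0 + (0 + 0 + 0\{a,b}) | (0 + 0)\{a} has moves —b→ n1
  n1 = (0 | 0)\{a} | c.0 has moves —c→ n2
  n2 = (0 | 0)\{a} | 0 has moves ∅
Executing c from P (initial set {m0}):
  after c @ step 1: {m1}
  ✓ P
Executing c from Q (initial set {n0}):
  after c @ step 1: no successor for Q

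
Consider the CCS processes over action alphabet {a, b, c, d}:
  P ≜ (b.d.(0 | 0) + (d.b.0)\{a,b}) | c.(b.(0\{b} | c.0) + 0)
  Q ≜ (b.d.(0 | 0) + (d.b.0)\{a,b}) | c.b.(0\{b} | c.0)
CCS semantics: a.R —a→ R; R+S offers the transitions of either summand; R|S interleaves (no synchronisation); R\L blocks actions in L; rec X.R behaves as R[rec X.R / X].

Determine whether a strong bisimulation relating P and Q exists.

P ~ Q

Reachable graph of P (16 states):
  p0 = (b.d.(0 | 0) + (d.b.0)\{a,b}) | c.(b.(0\{b} | c.0) + 0) | —b→ p1, —c→ p2, —d→ p3
  p1 = d.(0 | 0) | c.(b.(0\{b} | c.0) + 0) | —c→ p4, —d→ p5
  p2 = (b.d.(0 | 0) + (d.b.0)\{a,b}) | (b.(0\{b} | c.0) + 0) | —b→ p4, —b→ p6, —d→ p7
  p3 = (b.0)\{a,b} | c.(b.(0\{b} | c.0) + 0) | —c→ p7
  p4 = d.(0 | 0) | (b.(0\{b} | c.0) + 0) | —b→ p8, —d→ p9
  p5 = 0 | 0 | c.(b.(0\{b} | c.0) + 0) | —c→ p9
  p6 = (b.d.(0 | 0) + (d.b.0)\{a,b}) | (0\{b} | c.0) | —b→ p8, —c→ p10, —d→ p11
  p7 = (b.0)\{a,b} | (b.(0\{b} | c.0) + 0) | —b→ p11
  p8 = d.(0 | 0) | (0\{b} | c.0) | —c→ p12, —d→ p13
  p9 = 0 | 0 | (b.(0\{b} | c.0) + 0) | —b→ p13
  p10 = (b.d.(0 | 0) + (d.b.0)\{a,b}) | (0\{b} | 0) | —b→ p12, —d→ p14
  p11 = (b.0)\{a,b} | (0\{b} | c.0) | —c→ p14
  p12 = d.(0 | 0) | (0\{b} | 0) | —d→ p15
  p13 = 0 | 0 | (0\{b} | c.0) | —c→ p15
  p14 = (b.0)\{a,b} | (0\{b} | 0) | stopped
  p15 = 0 | 0 | (0\{b} | 0) | stopped
Reachable graph of Q (16 states):
  q0 = (b.d.(0 | 0) + (d.b.0)\{a,b}) | c.b.(0\{b} | c.0) | —b→ q1, —c→ q2, —d→ q3
  q1 = d.(0 | 0) | c.b.(0\{b} | c.0) | —c→ q4, —d→ q5
  q2 = (b.d.(0 | 0) + (d.b.0)\{a,b}) | b.(0\{b} | c.0) | —b→ q4, —b→ q6, —d→ q7
  q3 = (b.0)\{a,b} | c.b.(0\{b} | c.0) | —c→ q7
  q4 = d.(0 | 0) | b.(0\{b} | c.0) | —b→ q8, —d→ q9
  q5 = 0 | 0 | c.b.(0\{b} | c.0) | —c→ q9
  q6 = (b.d.(0 | 0) + (d.b.0)\{a,b}) | (0\{b} | c.0) | —b→ q8, —c→ q10, —d→ q11
  q7 = (b.0)\{a,b} | b.(0\{b} | c.0) | —b→ q11
  q8 = d.(0 | 0) | (0\{b} | c.0) | —c→ q12, —d→ q13
  q9 = 0 | 0 | b.(0\{b} | c.0) | —b→ q13
  q10 = (b.d.(0 | 0) + (d.b.0)\{a,b}) | (0\{b} | 0) | —b→ q12, —d→ q14
  q11 = (b.0)\{a,b} | (0\{b} | c.0) | —c→ q14
  q12 = d.(0 | 0) | (0\{b} | 0) | —d→ q15
  q13 = 0 | 0 | (0\{b} | c.0) | —c→ q15
  q14 = (b.0)\{a,b} | (0\{b} | 0) | stopped
  q15 = 0 | 0 | (0\{b} | 0) | stopped
Partition-refinement fixed point:
  B0 = {p0, q0}
  B1 = {p3, p5, q3, q5}
  B2 = {p7, p9, q7, q9}
  B3 = {p11, p13, q11, q13}
  B4 = {p14, p15, q14, q15}
  B5 = {p2, q2}
  B6 = {p6, q6}
  B7 = {p10, q10}
  B8 = {p12, q12}
  B9 = {p8, q8}
  B10 = {p4, q4}
  B11 = {p1, q1}
p0 ∈ B0, q0 ∈ B0 → same block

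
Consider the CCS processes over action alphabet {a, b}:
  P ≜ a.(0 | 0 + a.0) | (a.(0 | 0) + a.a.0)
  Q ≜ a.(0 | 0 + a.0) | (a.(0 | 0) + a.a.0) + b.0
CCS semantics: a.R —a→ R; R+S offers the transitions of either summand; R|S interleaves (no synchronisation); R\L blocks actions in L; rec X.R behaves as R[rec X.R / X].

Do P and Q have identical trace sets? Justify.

traces(P) ≠ traces(Q) — witness ⟨b⟩

P's transition system — 12 states:
  u0 = a.(0 | 0 + a.0) | (a.(0 | 0) + a.a.0) → -a-> u1, -a-> u2, -a-> u3
  u1 = (0 | 0 + a.0) | (a.(0 | 0) + a.a.0) → -a-> u4, -a-> u5, -a-> u6
  u2 = a.(0 | 0 + a.0) | (0 | 0) → -a-> u4
  u3 = a.(0 | 0 + a.0) | a.0 → -a-> u5, -a-> u7
  u4 = (0 | 0 + a.0) | (0 | 0) → -a-> u8
  u5 = (0 | 0 + a.0) | a.0 → -a-> u10, -a-> u9
  u6 = 0 | (a.(0 | 0) + a.a.0) → -a-> u10, -a-> u8
  u7 = a.(0 | 0 + a.0) | 0 → -a-> u9
  u8 = 0 | (0 | 0) → ·
  u9 = (0 | 0 + a.0) | 0 → -a-> u11
  u10 = 0 | a.0 → -a-> u11
  u11 = 0 | 0 → ·
Q's transition system — 13 states:
  v0 = a.(0 | 0 + a.0) | (a.(0 | 0) + a.a.0) + b.0 → -a-> v1, -a-> v2, -a-> v3, -b-> v4
  v1 = (0 | 0 + a.0) | (a.(0 | 0) + a.a.0) → -a-> v5, -a-> v6, -a-> v7
  v2 = a.(0 | 0 + a.0) | (0 | 0) → -a-> v5
  v3 = a.(0 | 0 + a.0) | a.0 → -a-> v6, -a-> v8
  v4 = 0 → ·
  v5 = (0 | 0 + a.0) | (0 | 0) → -a-> v9
  v6 = (0 | 0 + a.0) | a.0 → -a-> v10, -a-> v11
  v7 = 0 | (a.(0 | 0) + a.a.0) → -a-> v11, -a-> v9
  v8 = a.(0 | 0 + a.0) | 0 → -a-> v10
  v9 = 0 | (0 | 0) → ·
  v10 = (0 | 0 + a.0) | 0 → -a-> v12
  v11 = 0 | a.0 → -a-> v12
  v12 = 0 | 0 → ·
Executing b from Q (initial set {v0}):
  after b @ step 1: {v4}
  — Q admits the full trace.
Executing b from P (initial set {u0}):
  after b @ step 1: ∅ (P stuck)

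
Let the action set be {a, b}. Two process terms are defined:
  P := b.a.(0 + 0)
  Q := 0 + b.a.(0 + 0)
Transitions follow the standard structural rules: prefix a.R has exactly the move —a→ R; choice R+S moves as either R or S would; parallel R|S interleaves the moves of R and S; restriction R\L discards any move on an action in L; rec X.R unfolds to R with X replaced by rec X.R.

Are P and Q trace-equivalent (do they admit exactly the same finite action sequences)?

traces(P) = traces(Q)

P's transition system — 3 states:
  m0 = b.a.(0 + 0) | —b→ m1
  m1 = a.(0 + 0) | —a→ m2
  m2 = 0 + 0 | (no moves)
Q's transition system — 3 states:
  n0 = 0 + b.a.(0 + 0) | —b→ n1
  n1 = a.(0 + 0) | —a→ n2
  n2 = 0 + 0 | (no moves)
Coarsest stable partition (strong bisimilarity classes):
  B0 = {m0, n0}
  B1 = {m1, n1}
  B2 = {m2, n2}
m0 ∈ B0, n0 ∈ B0 → same block
Bisimilar ⇒ trace-equivalent.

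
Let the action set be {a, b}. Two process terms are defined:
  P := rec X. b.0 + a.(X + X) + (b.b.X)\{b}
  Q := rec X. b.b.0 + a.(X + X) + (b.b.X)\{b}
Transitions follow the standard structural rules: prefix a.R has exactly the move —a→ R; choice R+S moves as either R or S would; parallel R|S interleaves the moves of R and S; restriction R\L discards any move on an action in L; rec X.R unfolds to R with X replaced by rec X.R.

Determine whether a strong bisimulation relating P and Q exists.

not bisimilar

Reachable graph of P (3 states):
  u0 = rec X. b.0 + a.(X + X) + (b.b.X)\{b} :: ··a··> u1, ··b··> u2
  u1 = (rec X. b.0 + a.(X + X) + (b.b.X)\{b}) + (rec X. b.0 + a.(X + X) + (b.b.X)\{b}) :: ··a··> u1, ··b··> u2
  u2 = 0 :: stopped
Reachable graph of Q (4 states):
  v0 = rec X. b.b.0 + a.(X + X) + (b.b.X)\{b} :: ··a··> v1, ··b··> v2
  v1 = (rec X. b.b.0 + a.(X + X) + (b.b.X)\{b}) + (rec X. b.b.0 + a.(X + X) + (b.b.X)\{b}) :: ··a··> v1, ··b··> v2
  v2 = b.0 :: ··b··> v3
  v3 = 0 :: stopped
Coarsest stable partition (strong bisimilarity classes):
  B0 = {u0, u1}
  B1 = {u2, v3}
  B2 = {v0, v1}
  B3 = {v2}
u0 ∈ B0, v0 ∈ B2 → different blocks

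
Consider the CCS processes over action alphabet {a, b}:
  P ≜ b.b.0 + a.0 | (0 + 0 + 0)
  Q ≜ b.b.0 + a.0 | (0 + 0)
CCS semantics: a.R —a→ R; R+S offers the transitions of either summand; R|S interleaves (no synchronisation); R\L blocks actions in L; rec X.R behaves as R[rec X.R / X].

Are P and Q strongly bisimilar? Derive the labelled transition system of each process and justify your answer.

bisimilar

LTS(P): 4 reachable states
  p0 = b.b.0 + a.0 | (0 + 0 + 0) ⊢ --a--▸ p1, --b--▸ p2
  p1 = 0 | (0 + 0 + 0) ⊢ (no moves)
  p2 = b.0 ⊢ --b--▸ p3
  p3 = 0 ⊢ (no moves)
LTS(Q): 4 reachable states
  q0 = b.b.0 + a.0 | (0 + 0) ⊢ --a--▸ q1, --b--▸ q2
  q1 = 0 | (0 + 0) ⊢ (no moves)
  q2 = b.0 ⊢ --b--▸ q3
  q3 = 0 ⊢ (no moves)
Partition-refinement fixed point:
  B0 = {p0, q0}
  B1 = {p1, p3, q1, q3}
  B2 = {p2, q2}
p0 ∈ B0, q0 ∈ B0 → same block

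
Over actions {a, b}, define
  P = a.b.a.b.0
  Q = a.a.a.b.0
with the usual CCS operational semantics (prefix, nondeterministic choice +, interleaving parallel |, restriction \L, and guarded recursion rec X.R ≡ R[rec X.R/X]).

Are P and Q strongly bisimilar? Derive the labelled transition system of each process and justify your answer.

NO

LTS(P): 5 reachable states
  s0 = a.b.a.b.0 → —a→ s1
  s1 = b.a.b.0 → —b→ s2
  s2 = a.b.0 → —a→ s3
  s3 = b.0 → —b→ s4
  s4 = 0 → ·
LTS(Q): 5 reachable states
  t0 = a.a.a.b.0 → —a→ t1
  t1 = a.a.b.0 → —a→ t2
  t2 = a.b.0 → —a→ t3
  t3 = b.0 → —b→ t4
  t4 = 0 → ·
Coarsest stable partition (strong bisimilarity classes):
  B0 = {s0}
  B1 = {s1}
  B2 = {s2, t2}
  B3 = {s3, t3}
  B4 = {s4, t4}
  B5 = {t0}
  B6 = {t1}
s0 ∈ B0, t0 ∈ B5 → different blocks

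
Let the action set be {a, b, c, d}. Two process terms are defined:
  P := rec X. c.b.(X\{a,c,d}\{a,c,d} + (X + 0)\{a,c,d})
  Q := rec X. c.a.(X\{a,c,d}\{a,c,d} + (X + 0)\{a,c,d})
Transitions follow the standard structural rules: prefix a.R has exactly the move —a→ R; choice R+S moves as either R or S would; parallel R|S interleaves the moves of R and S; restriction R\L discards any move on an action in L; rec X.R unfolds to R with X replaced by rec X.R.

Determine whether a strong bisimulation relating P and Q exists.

P ≁ Q

LTS(P): 3 reachable states
  m0 = rec X. c.b.(X\{a,c,d}\{a,c,d} + (X + 0)\{a,c,d}) has moves ··c··> m1
  m1 = b.((rec X. c.b.(X\{a,c,d}\{a,c,d} + (X + 0)\{a,c,d}))\{a,c,d}\{a,c,d} + ((rec X. c.b.(X\{a,c,d}\{a,c,d} + (X + 0)\{a,c,d})) + 0)\{a,c,d}) has moves ··b··> m2
  m2 = (rec X. c.b.(X\{a,c,d}\{a,c,d} + (X + 0)\{a,c,d}))\{a,c,d}\{a,c,d} + ((rec X. c.b.(X\{a,c,d}\{a,c,d} + (X + 0)\{a,c,d})) + 0)\{a,c,d} has moves (no moves)
LTS(Q): 3 reachable states
  n0 = rec X. c.a.(X\{a,c,d}\{a,c,d} + (X + 0)\{a,c,d}) has moves ··c··> n1
  n1 = a.((rec X. c.a.(X\{a,c,d}\{a,c,d} + (X + 0)\{a,c,d}))\{a,c,d}\{a,c,d} + ((rec X. c.a.(X\{a,c,d}\{a,c,d} + (X + 0)\{a,c,d})) + 0)\{a,c,d}) has moves ··a··> n2
  n2 = (rec X. c.a.(X\{a,c,d}\{a,c,d} + (X + 0)\{a,c,d}))\{a,c,d}\{a,c,d} + ((rec X. c.a.(X\{a,c,d}\{a,c,d} + (X + 0)\{a,c,d})) + 0)\{a,c,d} has moves (no moves)
Bisimilarity quotient blocks:
  B0 = {m0}
  B1 = {m1}
  B2 = {m2, n2}
  B3 = {n0}
  B4 = {n1}
m0 ∈ B0, n0 ∈ B3 → different blocks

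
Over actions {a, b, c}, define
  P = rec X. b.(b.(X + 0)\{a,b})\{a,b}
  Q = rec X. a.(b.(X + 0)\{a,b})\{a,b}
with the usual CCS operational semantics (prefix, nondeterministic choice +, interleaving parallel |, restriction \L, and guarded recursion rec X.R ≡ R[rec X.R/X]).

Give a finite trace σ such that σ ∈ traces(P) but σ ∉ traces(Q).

Reachable graph of P (2 states):
  s0 = rec X. b.(b.(X + 0)\{a,b})\{a,b} has moves -b-> s1
  s1 = (b.((rec X. b.(b.(X + 0)\{a,b})\{a,b}) + 0)\{a,b})\{a,b} has moves ∅
Reachable graph of Q (2 states):
  t0 = rec X. a.(b.(X + 0)\{a,b})\{a,b} has moves -a-> t1
  t1 = (b.((rec X. a.(b.(X + 0)\{a,b})\{a,b}) + 0)\{a,b})\{a,b} has moves ∅
Trace ⟨b⟩ through P, begin at {s0}:
  step 1 (b): {s1}
  P completes σ.
Trace ⟨b⟩ through Q, begin at {t0}:
  step 1 (b): ∅  — Q cannot continue

b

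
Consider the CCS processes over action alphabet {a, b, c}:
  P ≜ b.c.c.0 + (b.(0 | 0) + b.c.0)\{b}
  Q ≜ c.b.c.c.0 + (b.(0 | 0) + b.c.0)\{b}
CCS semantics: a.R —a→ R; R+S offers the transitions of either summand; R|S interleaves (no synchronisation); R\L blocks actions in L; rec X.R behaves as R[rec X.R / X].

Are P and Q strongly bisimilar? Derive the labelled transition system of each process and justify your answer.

Reachable graph of P (4 states):
  p0 = b.c.c.0 + (b.(0 | 0) + b.c.0)\{b} | -b-> p1
  p1 = c.c.0 | -c-> p2
  p2 = c.0 | -c-> p3
  p3 = 0 | (no moves)
Reachable graph of Q (5 states):
  q0 = c.b.c.c.0 + (b.(0 | 0) + b.c.0)\{b} | -c-> q1
  q1 = b.c.c.0 | -b-> q2
  q2 = c.c.0 | -c-> q3
  q3 = c.0 | -c-> q4
  q4 = 0 | (no moves)
Coarsest stable partition (strong bisimilarity classes):
  B0 = {p0, q1}
  B1 = {p1, q2}
  B2 = {p2, q3}
  B3 = {p3, q4}
  B4 = {q0}
p0 ∈ B0, q0 ∈ B4 → different blocks

NO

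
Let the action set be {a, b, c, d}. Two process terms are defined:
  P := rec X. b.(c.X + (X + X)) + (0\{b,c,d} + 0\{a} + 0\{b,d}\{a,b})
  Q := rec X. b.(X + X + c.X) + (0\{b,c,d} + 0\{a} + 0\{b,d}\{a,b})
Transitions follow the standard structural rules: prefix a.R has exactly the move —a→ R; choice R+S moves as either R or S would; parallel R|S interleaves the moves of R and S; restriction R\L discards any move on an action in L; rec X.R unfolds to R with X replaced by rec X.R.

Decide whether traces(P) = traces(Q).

trace-equivalent

LTS(P): 2 reachable states
  m0 = rec X. b.(c.X + (X + X)) + (0\{b,c,d} + 0\{a} + 0\{b,d}\{a,b}) → --b--▸ m1
  m1 = c.(rec X. b.(c.X + (X + X)) + (0\{b,c,d} + 0\{a} + 0\{b,d}\{a,b})) + ((rec X. b.(c.X + (X + X)) + (0\{b,c,d} + 0\{a} + 0\{b,d}\{a,b})) + (rec X. b.(c.X + (X + X)) + (0\{b,c,d} + 0\{a} + 0\{b,d}\{a,b}))) → --b--▸ m1, --c--▸ m0
LTS(Q): 2 reachable states
  n0 = rec X. b.(X + X + c.X) + (0\{b,c,d} + 0\{a} + 0\{b,d}\{a,b}) → --b--▸ n1
  n1 = (rec X. b.(X + X + c.X) + (0\{b,c,d} + 0\{a} + 0\{b,d}\{a,b})) + (rec X. b.(X + X + c.X) + (0\{b,c,d} + 0\{a} + 0\{b,d}\{a,b})) + c.(rec X. b.(X + X + c.X) + (0\{b,c,d} + 0\{a} + 0\{b,d}\{a,b})) → --b--▸ n1, --c--▸ n0
Coarsest stable partition (strong bisimilarity classes):
  B0 = {m0, n0}
  B1 = {m1, n1}
m0 ∈ B0, n0 ∈ B0 → same block
Bisimilar ⇒ trace-equivalent.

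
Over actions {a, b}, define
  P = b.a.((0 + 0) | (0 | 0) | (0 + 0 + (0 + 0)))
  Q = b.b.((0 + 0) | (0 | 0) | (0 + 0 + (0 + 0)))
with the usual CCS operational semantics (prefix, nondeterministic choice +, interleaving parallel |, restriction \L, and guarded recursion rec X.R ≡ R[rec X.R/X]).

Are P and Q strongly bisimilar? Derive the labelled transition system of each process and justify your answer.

Reachable graph of P (3 states):
  p0 = b.a.((0 + 0) | (0 | 0) | (0 + 0 + (0 + 0))) | ··b··> p1
  p1 = a.((0 + 0) | (0 | 0) | (0 + 0 + (0 + 0))) | ··a··> p2
  p2 = (0 + 0) | (0 | 0) | (0 + 0 + (0 + 0)) | ∅
Reachable graph of Q (3 states):
  q0 = b.b.((0 + 0) | (0 | 0) | (0 + 0 + (0 + 0))) | ··b··> q1
  q1 = b.((0 + 0) | (0 | 0) | (0 + 0 + (0 + 0))) | ··b··> q2
  q2 = (0 + 0) | (0 | 0) | (0 + 0 + (0 + 0)) | ∅
Bisimilarity quotient blocks:
  B0 = {p0}
  B1 = {p1}
  B2 = {p2, q2}
  B3 = {q0}
  B4 = {q1}
p0 ∈ B0, q0 ∈ B3 → different blocks

not bisimilar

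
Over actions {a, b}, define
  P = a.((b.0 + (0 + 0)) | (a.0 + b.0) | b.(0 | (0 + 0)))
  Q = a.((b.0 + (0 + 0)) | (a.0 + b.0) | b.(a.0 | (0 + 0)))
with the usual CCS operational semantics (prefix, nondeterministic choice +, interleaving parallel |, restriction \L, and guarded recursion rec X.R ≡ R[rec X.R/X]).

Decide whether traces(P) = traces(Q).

NO — witness ⟨aaba⟩

P's transition system — 9 states:
  m0 = a.((b.0 + (0 + 0)) | (a.0 + b.0) | b.(0 | (0 + 0))) ⊢ -a-> m1
  m1 = (b.0 + (0 + 0)) | (a.0 + b.0) | b.(0 | (0 + 0)) ⊢ -a-> m2, -b-> m2, -b-> m3, -b-> m4
  m2 = (b.0 + (0 + 0)) | 0 | b.(0 | (0 + 0)) ⊢ -b-> m5, -b-> m6
  m3 = (b.0 + (0 + 0)) | (a.0 + b.0) | (0 | (0 + 0)) ⊢ -a-> m5, -b-> m5, -b-> m7
  m4 = 0 | (a.0 + b.0) | b.(0 | (0 + 0)) ⊢ -a-> m6, -b-> m6, -b-> m7
  m5 = (b.0 + (0 + 0)) | 0 | (0 | (0 + 0)) ⊢ -b-> m8
  m6 = 0 | 0 | b.(0 | (0 + 0)) ⊢ -b-> m8
  m7 = 0 | (a.0 + b.0) | (0 | (0 + 0)) ⊢ -a-> m8, -b-> m8
  m8 = 0 | 0 | (0 | (0 + 0)) ⊢ ∅
Q's transition system — 13 states:
  n0 = a.((b.0 + (0 + 0)) | (a.0 + b.0) | b.(a.0 | (0 + 0))) ⊢ -a-> n1
  n1 = (b.0 + (0 + 0)) | (a.0 + b.0) | b.(a.0 | (0 + 0)) ⊢ -a-> n2, -b-> n2, -b-> n3, -b-> n4
  n2 = (b.0 + (0 + 0)) | 0 | b.(a.0 | (0 + 0)) ⊢ -b-> n5, -b-> n6
  n3 = (b.0 + (0 + 0)) | (a.0 + b.0) | (a.0 | (0 + 0)) ⊢ -a-> n5, -a-> n7, -b-> n5, -b-> n8
  n4 = 0 | (a.0 + b.0) | b.(a.0 | (0 + 0)) ⊢ -a-> n6, -b-> n6, -b-> n8
  n5 = (b.0 + (0 + 0)) | 0 | (a.0 | (0 + 0)) ⊢ -a-> n9, -b-> n10
  n6 = 0 | 0 | b.(a.0 | (0 + 0)) ⊢ -b-> n10
  n7 = (b.0 + (0 + 0)) | (a.0 + b.0) | (0 | (0 + 0)) ⊢ -a-> n9, -b-> n11, -b-> n9
  n8 = 0 | (a.0 + b.0) | (a.0 | (0 + 0)) ⊢ -a-> n10, -a-> n11, -b-> n10
  n9 = (b.0 + (0 + 0)) | 0 | (0 | (0 + 0)) ⊢ -b-> n12
  n10 = 0 | 0 | (a.0 | (0 + 0)) ⊢ -a-> n12
  n11 = 0 | (a.0 + b.0) | (0 | (0 + 0)) ⊢ -a-> n12, -b-> n12
  n12 = 0 | 0 | (0 | (0 + 0)) ⊢ ∅
Trace ⟨aaba⟩ through Q, begin at {n0}:
  step 1 (a): {n1}
  step 2 (a): {n2}
  step 3 (b): {n5, n6}
  step 4 (a): {n9}
  — Q admits the full trace.
Trace ⟨aaba⟩ through P, begin at {m0}:
  step 1 (a): {m1}
  step 2 (a): {m2}
  step 3 (b): {m5, m6}
  step 4 (a): no successor for P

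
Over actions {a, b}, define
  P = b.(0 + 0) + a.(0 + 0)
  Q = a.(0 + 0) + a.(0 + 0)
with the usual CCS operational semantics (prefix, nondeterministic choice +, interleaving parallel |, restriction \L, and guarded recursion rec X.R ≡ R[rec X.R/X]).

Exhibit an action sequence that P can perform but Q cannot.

b

LTS(P): 2 reachable states
  u0 = b.(0 + 0) + a.(0 + 0) → =a=> u1, =b=> u1
  u1 = 0 + 0 → ·
LTS(Q): 2 reachable states
  v0 = a.(0 + 0) + a.(0 + 0) → =a=> v1
  v1 = 0 + 0 → ·
Run σ = ⟨b⟩ on P: start {u0}
  [1] b ⇒ {u1}
  ✓ P
Run σ = ⟨b⟩ on Q: start {v0}
  [1] b ⇒ ∅ (Q stuck)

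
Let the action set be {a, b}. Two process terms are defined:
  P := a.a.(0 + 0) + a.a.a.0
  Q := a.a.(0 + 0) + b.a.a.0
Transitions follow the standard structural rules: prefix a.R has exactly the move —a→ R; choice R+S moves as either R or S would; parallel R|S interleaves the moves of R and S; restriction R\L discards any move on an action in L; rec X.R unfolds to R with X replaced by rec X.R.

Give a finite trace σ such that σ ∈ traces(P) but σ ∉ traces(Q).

LTS(P): 6 reachable states
  p0 = a.a.(0 + 0) + a.a.a.0 ⊢ =a=> p1, =a=> p2
  p1 = a.(0 + 0) ⊢ =a=> p3
  p2 = a.a.0 ⊢ =a=> p4
  p3 = 0 + 0 ⊢ deadlocked
  p4 = a.0 ⊢ =a=> p5
  p5 = 0 ⊢ deadlocked
LTS(Q): 6 reachable states
  q0 = a.a.(0 + 0) + b.a.a.0 ⊢ =a=> q1, =b=> q2
  q1 = a.(0 + 0) ⊢ =a=> q3
  q2 = a.a.0 ⊢ =a=> q4
  q3 = 0 + 0 ⊢ deadlocked
  q4 = a.0 ⊢ =a=> q5
  q5 = 0 ⊢ deadlocked
Run σ = ⟨aaa⟩ on P: start {p0}
  after a @ step 1: {p1, p2}
  after a @ step 2: {p3, p4}
  after a @ step 3: {p5}
  P completes σ.
Run σ = ⟨aaa⟩ on Q: start {q0}
  after a @ step 1: {q1}
  after a @ step 2: {q3}
  after a @ step 3: no successor for Q

aaa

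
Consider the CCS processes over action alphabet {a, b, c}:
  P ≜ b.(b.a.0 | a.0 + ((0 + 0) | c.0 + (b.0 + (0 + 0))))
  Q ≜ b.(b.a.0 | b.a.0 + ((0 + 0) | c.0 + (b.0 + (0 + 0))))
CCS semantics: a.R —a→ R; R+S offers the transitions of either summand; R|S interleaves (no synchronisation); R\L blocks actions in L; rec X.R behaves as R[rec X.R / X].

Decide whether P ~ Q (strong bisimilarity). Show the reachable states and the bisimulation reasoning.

NO

P's transition system — 9 states:
  s0 = b.(b.a.0 | a.0 + ((0 + 0) | c.0 + (b.0 + (0 + 0)))) :: ··b··> s1
  s1 = b.a.0 | a.0 + ((0 + 0) | c.0 + (b.0 + (0 + 0))) :: ··a··> s2, ··b··> s3, ··b··> s4, ··c··> s5
  s2 = b.a.0 | 0 :: ··b··> s6
  s3 = 0 :: ·
  s4 = a.0 | a.0 :: ··a··> s6, ··a··> s7
  s5 = (0 + 0) | 0 :: ·
  s6 = a.0 | 0 :: ··a··> s8
  s7 = 0 | a.0 :: ··a··> s8
  s8 = 0 | 0 :: ·
Q's transition system — 12 states:
  t0 = b.(b.a.0 | b.a.0 + ((0 + 0) | c.0 + (b.0 + (0 + 0)))) :: ··b··> t1
  t1 = b.a.0 | b.a.0 + ((0 + 0) | c.0 + (b.0 + (0 + 0))) :: ··b··> t2, ··b··> t3, ··b··> t4, ··c··> t5
  t2 = 0 :: ·
  t3 = a.0 | b.a.0 :: ··a··> t6, ··b··> t7
  t4 = b.a.0 | a.0 :: ··a··> t8, ··b··> t7
  t5 = (0 + 0) | 0 :: ·
  t6 = 0 | b.a.0 :: ··b··> t9
  t7 = a.0 | a.0 :: ··a··> t10, ··a··> t9
  t8 = b.a.0 | 0 :: ··b··> t10
  t9 = 0 | a.0 :: ··a··> t11
  t10 = a.0 | 0 :: ··a··> t11
  t11 = 0 | 0 :: ·
Coarsest stable partition (strong bisimilarity classes):
  B0 = {s0}
  B1 = {s1}
  B2 = {s3, s5, s8, t11, t2, t5}
  B3 = {s4, t7}
  B4 = {s6, s7, t10, t9}
  B5 = {s2, t6, t8}
  B6 = {t0}
  B7 = {t1}
  B8 = {t3, t4}
s0 ∈ B0, t0 ∈ B6 → different blocks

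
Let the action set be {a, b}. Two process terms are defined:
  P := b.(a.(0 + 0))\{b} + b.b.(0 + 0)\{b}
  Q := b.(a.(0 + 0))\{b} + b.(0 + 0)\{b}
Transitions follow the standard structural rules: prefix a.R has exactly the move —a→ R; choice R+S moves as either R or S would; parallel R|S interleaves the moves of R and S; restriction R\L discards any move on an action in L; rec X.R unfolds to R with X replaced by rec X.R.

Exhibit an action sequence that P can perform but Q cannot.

bb

LTS(P): 4 reachable states
  s0 = b.(a.(0 + 0))\{b} + b.b.(0 + 0)\{b} has moves -b-> s1, -b-> s2
  s1 = (a.(0 + 0))\{b} has moves -a-> s3
  s2 = b.(0 + 0)\{b} has moves -b-> s3
  s3 = (0 + 0)\{b} has moves ∅
LTS(Q): 3 reachable states
  t0 = b.(a.(0 + 0))\{b} + b.(0 + 0)\{b} has moves -b-> t1, -b-> t2
  t1 = (0 + 0)\{b} has moves ∅
  t2 = (a.(0 + 0))\{b} has moves -a-> t1
Run σ = ⟨bb⟩ on P: start {s0}
  [1] b ⇒ {s1, s2}
  [2] b ⇒ {s3}
  P completes σ.
Run σ = ⟨bb⟩ on Q: start {t0}
  [1] b ⇒ {t1, t2}
  [2] b ⇒ ∅ (Q stuck)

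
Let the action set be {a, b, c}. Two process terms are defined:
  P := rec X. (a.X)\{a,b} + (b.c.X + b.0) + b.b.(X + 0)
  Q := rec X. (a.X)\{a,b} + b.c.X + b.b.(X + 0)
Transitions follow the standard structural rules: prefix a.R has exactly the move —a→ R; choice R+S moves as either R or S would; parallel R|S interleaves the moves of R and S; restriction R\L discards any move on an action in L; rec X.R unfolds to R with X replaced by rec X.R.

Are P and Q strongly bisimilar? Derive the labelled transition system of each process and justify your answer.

not bisimilar

LTS(P): 5 reachable states
  m0 = rec X. (a.X)\{a,b} + (b.c.X + b.0) + b.b.(X + 0) ⊢ ··b··> m1, ··b··> m2, ··b··> m3
  m1 = 0 ⊢ stopped
  m2 = b.((rec X. (a.X)\{a,b} + (b.c.X + b.0) + b.b.(X + 0)) + 0) ⊢ ··b··> m4
  m3 = c.(rec X. (a.X)\{a,b} + (b.c.X + b.0) + b.b.(X + 0)) ⊢ ··c··> m0
  m4 = (rec X. (a.X)\{a,b} + (b.c.X + b.0) + b.b.(X + 0)) + 0 ⊢ ··b··> m1, ··b··> m2, ··b··> m3
LTS(Q): 4 reachable states
  n0 = rec X. (a.X)\{a,b} + b.c.X + b.b.(X + 0) ⊢ ··b··> n1, ··b··> n2
  n1 = b.((rec X. (a.X)\{a,b} + b.c.X + b.b.(X + 0)) + 0) ⊢ ··b··> n3
  n2 = c.(rec X. (a.X)\{a,b} + b.c.X + b.b.(X + 0)) ⊢ ··c··> n0
  n3 = (rec X. (a.X)\{a,b} + b.c.X + b.b.(X + 0)) + 0 ⊢ ··b··> n1, ··b··> n2
Coarsest stable partition (strong bisimilarity classes):
  B0 = {m0, m4}
  B1 = {m3}
  B2 = {m1}
  B3 = {m2}
  B4 = {n0, n3}
  B5 = {n1}
  B6 = {n2}
m0 ∈ B0, n0 ∈ B4 → different blocks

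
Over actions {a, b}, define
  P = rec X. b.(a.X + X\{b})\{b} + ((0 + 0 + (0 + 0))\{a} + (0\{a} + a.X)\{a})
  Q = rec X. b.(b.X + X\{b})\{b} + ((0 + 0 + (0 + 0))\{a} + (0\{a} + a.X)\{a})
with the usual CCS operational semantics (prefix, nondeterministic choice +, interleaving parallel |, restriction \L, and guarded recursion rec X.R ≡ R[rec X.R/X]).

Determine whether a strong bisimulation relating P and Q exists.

P's transition system — 3 states:
  m0 = rec X. b.(a.X + X\{b})\{b} + ((0 + 0 + (0 + 0))\{a} + (0\{a} + a.X)\{a}) has moves ··b··> m1
  m1 = (a.(rec X. b.(a.X + X\{b})\{b} + ((0 + 0 + (0 + 0))\{a} + (0\{a} + a.X)\{a})) + (rec X. b.(a.X + X\{b})\{b} + ((0 + 0 + (0 + 0))\{a} + (0\{a} + a.X)\{a}))\{b})\{b} has moves ··a··> m2
  m2 = (rec X. b.(a.X + X\{b})\{b} + ((0 + 0 + (0 + 0))\{a} + (0\{a} + a.X)\{a}))\{b} has moves ∅
Q's transition system — 2 states:
  n0 = rec X. b.(b.X + X\{b})\{b} + ((0 + 0 + (0 + 0))\{a} + (0\{a} + a.X)\{a}) has moves ··b··> n1
  n1 = (b.(rec X. b.(b.X + X\{b})\{b} + ((0 + 0 + (0 + 0))\{a} + (0\{a} + a.X)\{a})) + (rec X. b.(b.X + X\{b})\{b} + ((0 + 0 + (0 + 0))\{a} + (0\{a} + a.X)\{a}))\{b})\{b} has moves ∅
Coarsest stable partition (strong bisimilarity classes):
  B0 = {m0}
  B1 = {m1}
  B2 = {m2, n1}
  B3 = {n0}
m0 ∈ B0, n0 ∈ B3 → different blocks

not bisimilar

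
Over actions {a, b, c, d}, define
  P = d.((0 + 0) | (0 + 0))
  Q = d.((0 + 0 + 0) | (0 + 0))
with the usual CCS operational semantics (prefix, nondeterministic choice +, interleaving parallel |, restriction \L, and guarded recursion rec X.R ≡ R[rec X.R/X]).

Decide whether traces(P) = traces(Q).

trace-equivalent

P's transition system — 2 states:
  u0 = d.((0 + 0) | (0 + 0)) :: -d-> u1
  u1 = (0 + 0) | (0 + 0) :: (no moves)
Q's transition system — 2 states:
  v0 = d.((0 + 0 + 0) | (0 + 0)) :: -d-> v1
  v1 = (0 + 0 + 0) | (0 + 0) :: (no moves)
Coarsest stable partition (strong bisimilarity classes):
  B0 = {u0, v0}
  B1 = {u1, v1}
u0 ∈ B0, v0 ∈ B0 → same block
Bisimilar ⇒ trace-equivalent.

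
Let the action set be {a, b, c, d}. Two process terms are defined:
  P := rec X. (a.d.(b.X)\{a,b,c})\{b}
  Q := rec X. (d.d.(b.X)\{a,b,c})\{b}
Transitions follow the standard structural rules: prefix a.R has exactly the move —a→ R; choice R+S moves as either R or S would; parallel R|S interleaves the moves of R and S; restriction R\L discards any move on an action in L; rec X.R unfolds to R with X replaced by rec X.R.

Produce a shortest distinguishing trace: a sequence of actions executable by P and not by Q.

a

Reachable graph of P (3 states):
  s0 = rec X. (a.d.(b.X)\{a,b,c})\{b} has moves --a--▸ s1
  s1 = (d.(b.(rec X. (a.d.(b.X)\{a,b,c})\{b}))\{a,b,c})\{b} has moves --d--▸ s2
  s2 = (b.(rec X. (a.d.(b.X)\{a,b,c})\{b}))\{a,b,c}\{b} has moves deadlocked
Reachable graph of Q (3 states):
  t0 = rec X. (d.d.(b.X)\{a,b,c})\{b} has moves --d--▸ t1
  t1 = (d.(b.(rec X. (d.d.(b.X)\{a,b,c})\{b}))\{a,b,c})\{b} has moves --d--▸ t2
  t2 = (b.(rec X. (d.d.(b.X)\{a,b,c})\{b}))\{a,b,c}\{b} has moves deadlocked
Executing a from P (initial set {s0}):
  [1] a ⇒ {s1}
  ✓ P
Executing a from Q (initial set {t0}):
  [1] a ⇒ ∅ (Q stuck)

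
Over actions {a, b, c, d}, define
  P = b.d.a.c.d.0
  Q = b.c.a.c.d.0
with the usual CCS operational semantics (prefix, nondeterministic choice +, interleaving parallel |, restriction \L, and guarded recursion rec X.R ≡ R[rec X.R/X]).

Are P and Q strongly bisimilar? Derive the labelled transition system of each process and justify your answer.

Reachable graph of P (6 states):
  u0 = b.d.a.c.d.0 has moves —b→ u1
  u1 = d.a.c.d.0 has moves —d→ u2
  u2 = a.c.d.0 has moves —a→ u3
  u3 = c.d.0 has moves —c→ u4
  u4 = d.0 has moves —d→ u5
  u5 = 0 has moves stopped
Reachable graph of Q (6 states):
  v0 = b.c.a.c.d.0 has moves —b→ v1
  v1 = c.a.c.d.0 has moves —c→ v2
  v2 = a.c.d.0 has moves —a→ v3
  v3 = c.d.0 has moves —c→ v4
  v4 = d.0 has moves —d→ v5
  v5 = 0 has moves stopped
Coarsest stable partition (strong bisimilarity classes):
  B0 = {u0}
  B1 = {u1}
  B2 = {u2, v2}
  B3 = {u3, v3}
  B4 = {u4, v4}
  B5 = {u5, v5}
  B6 = {v0}
  B7 = {v1}
u0 ∈ B0, v0 ∈ B6 → different blocks

NO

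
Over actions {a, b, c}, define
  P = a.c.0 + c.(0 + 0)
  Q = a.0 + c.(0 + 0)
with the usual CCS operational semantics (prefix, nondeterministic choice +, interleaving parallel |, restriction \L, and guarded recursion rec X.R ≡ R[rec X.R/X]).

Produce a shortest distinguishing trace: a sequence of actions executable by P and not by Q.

ac

P's transition system — 4 states:
  u0 = a.c.0 + c.(0 + 0) has moves =a=> u1, =c=> u2
  u1 = c.0 has moves =c=> u3
  u2 = 0 + 0 has moves deadlocked
  u3 = 0 has moves deadlocked
Q's transition system — 3 states:
  v0 = a.0 + c.(0 + 0) has moves =a=> v1, =c=> v2
  v1 = 0 has moves deadlocked
  v2 = 0 + 0 has moves deadlocked
Trace ⟨ac⟩ through P, begin at {u0}:
  after a @ step 1: {u1}
  after c @ step 2: {u3}
  — P admits the full trace.
Trace ⟨ac⟩ through Q, begin at {v0}:
  after a @ step 1: {v1}
  after c @ step 2: no successor for Q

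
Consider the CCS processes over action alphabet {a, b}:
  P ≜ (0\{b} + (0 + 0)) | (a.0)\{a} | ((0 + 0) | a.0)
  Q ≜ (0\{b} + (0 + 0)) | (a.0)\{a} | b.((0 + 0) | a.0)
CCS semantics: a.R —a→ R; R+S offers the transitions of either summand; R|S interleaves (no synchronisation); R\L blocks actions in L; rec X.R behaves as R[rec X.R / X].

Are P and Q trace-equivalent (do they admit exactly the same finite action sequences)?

traces(P) ≠ traces(Q) — witness ⟨a⟩

LTS(P): 2 reachable states
  u0 = (0\{b} + (0 + 0)) | (a.0)\{a} | ((0 + 0) | a.0) | --a--▸ u1
  u1 = (0\{b} + (0 + 0)) | (a.0)\{a} | ((0 + 0) | 0) | deadlocked
LTS(Q): 3 reachable states
  v0 = (0\{b} + (0 + 0)) | (a.0)\{a} | b.((0 + 0) | a.0) | --b--▸ v1
  v1 = (0\{b} + (0 + 0)) | (a.0)\{a} | ((0 + 0) | a.0) | --a--▸ v2
  v2 = (0\{b} + (0 + 0)) | (a.0)\{a} | ((0 + 0) | 0) | deadlocked
Run σ = ⟨a⟩ on P: start {u0}
  after a @ step 1: {u1}
  ✓ P
Run σ = ⟨a⟩ on Q: start {v0}
  after a @ step 1: no successor for Q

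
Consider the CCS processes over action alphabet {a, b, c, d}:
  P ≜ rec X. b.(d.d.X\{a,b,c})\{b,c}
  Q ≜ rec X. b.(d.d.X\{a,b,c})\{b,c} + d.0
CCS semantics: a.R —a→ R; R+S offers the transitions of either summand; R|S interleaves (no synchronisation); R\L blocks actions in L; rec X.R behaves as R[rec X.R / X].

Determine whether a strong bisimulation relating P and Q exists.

NO

Reachable graph of P (4 states):
  m0 = rec X. b.(d.d.X\{a,b,c})\{b,c} | -b-> m1
  m1 = (d.d.(rec X. b.(d.d.X\{a,b,c})\{b,c})\{a,b,c})\{b,c} | -d-> m2
  m2 = (d.(rec X. b.(d.d.X\{a,b,c})\{b,c})\{a,b,c})\{b,c} | -d-> m3
  m3 = (rec X. b.(d.d.X\{a,b,c})\{b,c})\{a,b,c}\{b,c} | deadlocked
Reachable graph of Q (6 states):
  n0 = rec X. b.(d.d.X\{a,b,c})\{b,c} + d.0 | -b-> n1, -d-> n2
  n1 = (d.d.(rec X. b.(d.d.X\{a,b,c})\{b,c} + d.0)\{a,b,c})\{b,c} | -d-> n3
  n2 = 0 | deadlocked
  n3 = (d.(rec X. b.(d.d.X\{a,b,c})\{b,c} + d.0)\{a,b,c})\{b,c} | -d-> n4
  n4 = (rec X. b.(d.d.X\{a,b,c})\{b,c} + d.0)\{a,b,c}\{b,c} | -d-> n5
  n5 = 0\{a,b,c}\{b,c} | deadlocked
Coarsest stable partition (strong bisimilarity classes):
  B0 = {m0}
  B1 = {m1, n3}
  B2 = {m2, n4}
  B3 = {m3, n2, n5}
  B4 = {n0}
  B5 = {n1}
m0 ∈ B0, n0 ∈ B4 → different blocks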